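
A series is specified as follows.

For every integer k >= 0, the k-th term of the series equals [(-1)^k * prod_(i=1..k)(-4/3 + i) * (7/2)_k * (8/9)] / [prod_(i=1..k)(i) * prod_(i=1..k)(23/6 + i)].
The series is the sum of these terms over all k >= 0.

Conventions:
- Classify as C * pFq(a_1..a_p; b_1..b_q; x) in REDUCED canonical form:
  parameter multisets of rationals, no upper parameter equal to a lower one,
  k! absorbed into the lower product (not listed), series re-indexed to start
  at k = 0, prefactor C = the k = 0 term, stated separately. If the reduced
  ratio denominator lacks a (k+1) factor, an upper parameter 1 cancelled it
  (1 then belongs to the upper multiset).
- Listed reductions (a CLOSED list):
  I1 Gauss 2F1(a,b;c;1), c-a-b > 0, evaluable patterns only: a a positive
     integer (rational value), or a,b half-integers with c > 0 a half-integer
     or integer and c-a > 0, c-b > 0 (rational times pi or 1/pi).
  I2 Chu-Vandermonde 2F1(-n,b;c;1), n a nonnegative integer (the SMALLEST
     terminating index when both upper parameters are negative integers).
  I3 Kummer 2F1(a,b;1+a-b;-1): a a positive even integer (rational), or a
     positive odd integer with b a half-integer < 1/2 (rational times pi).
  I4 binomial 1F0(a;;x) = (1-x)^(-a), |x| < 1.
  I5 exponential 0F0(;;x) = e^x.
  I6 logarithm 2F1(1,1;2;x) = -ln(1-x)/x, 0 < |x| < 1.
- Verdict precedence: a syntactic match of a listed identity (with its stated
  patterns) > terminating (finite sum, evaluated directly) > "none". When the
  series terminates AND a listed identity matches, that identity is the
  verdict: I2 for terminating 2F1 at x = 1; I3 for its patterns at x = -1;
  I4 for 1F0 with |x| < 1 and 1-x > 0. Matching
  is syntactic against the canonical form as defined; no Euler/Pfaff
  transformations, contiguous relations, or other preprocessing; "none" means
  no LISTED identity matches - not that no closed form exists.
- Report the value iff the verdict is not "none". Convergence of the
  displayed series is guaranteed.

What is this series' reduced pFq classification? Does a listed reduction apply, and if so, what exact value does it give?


This is 8/9 * 2F1(-1/3, 7/2; 29/6; -1) in reduced canonical form. Verdict: none. Every listed pattern misses the 2F1 form at -1, upper {-1/3, 7/2}.

The tell: x = (-1) and the lower running product (C = 8/9) is a rising factorial.
Step ratio: r(k) = (-1) * (k-1/3) (k+7/2) / [(k+29/6) (k+1)] - poly over poly, x = (-1) from leading terms; C = 8/9 at k = 0.


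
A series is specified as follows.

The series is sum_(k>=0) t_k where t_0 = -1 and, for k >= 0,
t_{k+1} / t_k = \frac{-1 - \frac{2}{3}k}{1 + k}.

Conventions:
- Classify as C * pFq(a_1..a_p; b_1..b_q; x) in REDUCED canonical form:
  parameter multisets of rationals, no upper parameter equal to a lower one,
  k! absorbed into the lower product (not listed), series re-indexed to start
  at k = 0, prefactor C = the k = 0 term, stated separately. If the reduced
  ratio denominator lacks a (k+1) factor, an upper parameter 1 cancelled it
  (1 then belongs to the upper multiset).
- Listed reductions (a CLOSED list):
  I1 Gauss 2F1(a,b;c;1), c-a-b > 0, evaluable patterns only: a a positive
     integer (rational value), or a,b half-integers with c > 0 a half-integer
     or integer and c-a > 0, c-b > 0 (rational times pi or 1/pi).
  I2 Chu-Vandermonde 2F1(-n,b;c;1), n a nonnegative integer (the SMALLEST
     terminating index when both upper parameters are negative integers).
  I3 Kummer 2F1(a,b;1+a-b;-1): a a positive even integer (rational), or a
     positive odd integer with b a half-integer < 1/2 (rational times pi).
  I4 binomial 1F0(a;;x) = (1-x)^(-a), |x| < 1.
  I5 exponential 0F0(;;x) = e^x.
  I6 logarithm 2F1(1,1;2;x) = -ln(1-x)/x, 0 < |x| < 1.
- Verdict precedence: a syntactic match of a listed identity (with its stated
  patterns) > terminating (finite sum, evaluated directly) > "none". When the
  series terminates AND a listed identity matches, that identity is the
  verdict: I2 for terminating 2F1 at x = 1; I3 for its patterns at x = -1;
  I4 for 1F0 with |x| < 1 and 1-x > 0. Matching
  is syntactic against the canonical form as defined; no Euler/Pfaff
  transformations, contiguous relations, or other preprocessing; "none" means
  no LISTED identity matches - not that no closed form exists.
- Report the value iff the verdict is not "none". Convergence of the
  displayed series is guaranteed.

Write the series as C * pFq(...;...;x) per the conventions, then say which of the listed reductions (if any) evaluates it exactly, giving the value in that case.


x = -\frac{2}{3} here; the reduced form reads 1F0, upper {\frac{3}{2}}, lower {-}, C = -1. Verdict: this is the I4 binomial reduction (the 1F0 binomial series: exponent -3/2, x = -\frac{2}{3}). Sum: \left(-1\right) \cdot \left(\frac{5}{3}\right)^{-\frac{3}{2}}.

Key observation: t_0 being -1, the expanded ratio factors over Q; C = -1, x = -2/3, roots give parameters.
Ratio: r(k) = -\frac{2}{3} * (k+\frac{3}{2}) / [(k+1)] - rational; roots negated = parameters, x = -\frac{2}{3}, C = -1.


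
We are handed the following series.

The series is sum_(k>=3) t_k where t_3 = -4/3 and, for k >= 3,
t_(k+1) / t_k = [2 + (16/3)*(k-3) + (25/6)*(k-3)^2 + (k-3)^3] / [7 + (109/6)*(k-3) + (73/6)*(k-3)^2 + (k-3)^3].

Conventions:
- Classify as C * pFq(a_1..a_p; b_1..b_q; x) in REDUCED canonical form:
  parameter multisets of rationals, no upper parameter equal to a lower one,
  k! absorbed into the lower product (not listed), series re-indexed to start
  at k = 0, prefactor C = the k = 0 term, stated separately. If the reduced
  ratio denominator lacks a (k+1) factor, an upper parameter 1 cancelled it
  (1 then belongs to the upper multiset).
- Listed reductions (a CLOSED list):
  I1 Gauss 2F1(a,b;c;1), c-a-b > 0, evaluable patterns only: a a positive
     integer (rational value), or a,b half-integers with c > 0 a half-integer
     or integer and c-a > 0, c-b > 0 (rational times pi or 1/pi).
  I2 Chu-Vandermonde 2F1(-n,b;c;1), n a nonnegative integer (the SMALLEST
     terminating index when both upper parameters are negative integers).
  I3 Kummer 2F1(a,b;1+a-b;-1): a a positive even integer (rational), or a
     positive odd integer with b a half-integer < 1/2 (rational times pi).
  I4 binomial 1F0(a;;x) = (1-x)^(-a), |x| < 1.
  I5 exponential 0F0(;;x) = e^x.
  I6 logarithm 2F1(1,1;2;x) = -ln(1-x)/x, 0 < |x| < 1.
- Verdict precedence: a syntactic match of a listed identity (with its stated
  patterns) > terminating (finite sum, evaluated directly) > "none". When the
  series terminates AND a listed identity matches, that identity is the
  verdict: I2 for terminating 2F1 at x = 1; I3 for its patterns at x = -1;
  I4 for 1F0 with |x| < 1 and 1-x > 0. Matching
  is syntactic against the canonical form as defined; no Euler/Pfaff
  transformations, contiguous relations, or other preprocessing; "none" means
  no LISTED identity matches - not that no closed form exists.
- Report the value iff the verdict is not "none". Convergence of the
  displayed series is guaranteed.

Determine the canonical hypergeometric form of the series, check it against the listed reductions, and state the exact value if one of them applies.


x = 1 here; the reduced form reads 2F1, upper {3/2, 2}, lower {21/2}, C = -4/3. Verdict: this is the Gauss summation I1 (x = 1: the Gamma ratio telescopes since c-a-b = 7 > 0 and a = 2 in Z>0). Value: -323/168.

Structural cue: t_0 = -4/3 here, and cancel k + 2/3 from the displayed ratio first; then C = -4/3.
Ratio: r(k) = 1 * (k+3/2) (k+2) / [(k+21/2) (k+1)] - rational in k, leading ratio 1; with t_0 = -4/3, classification follows.


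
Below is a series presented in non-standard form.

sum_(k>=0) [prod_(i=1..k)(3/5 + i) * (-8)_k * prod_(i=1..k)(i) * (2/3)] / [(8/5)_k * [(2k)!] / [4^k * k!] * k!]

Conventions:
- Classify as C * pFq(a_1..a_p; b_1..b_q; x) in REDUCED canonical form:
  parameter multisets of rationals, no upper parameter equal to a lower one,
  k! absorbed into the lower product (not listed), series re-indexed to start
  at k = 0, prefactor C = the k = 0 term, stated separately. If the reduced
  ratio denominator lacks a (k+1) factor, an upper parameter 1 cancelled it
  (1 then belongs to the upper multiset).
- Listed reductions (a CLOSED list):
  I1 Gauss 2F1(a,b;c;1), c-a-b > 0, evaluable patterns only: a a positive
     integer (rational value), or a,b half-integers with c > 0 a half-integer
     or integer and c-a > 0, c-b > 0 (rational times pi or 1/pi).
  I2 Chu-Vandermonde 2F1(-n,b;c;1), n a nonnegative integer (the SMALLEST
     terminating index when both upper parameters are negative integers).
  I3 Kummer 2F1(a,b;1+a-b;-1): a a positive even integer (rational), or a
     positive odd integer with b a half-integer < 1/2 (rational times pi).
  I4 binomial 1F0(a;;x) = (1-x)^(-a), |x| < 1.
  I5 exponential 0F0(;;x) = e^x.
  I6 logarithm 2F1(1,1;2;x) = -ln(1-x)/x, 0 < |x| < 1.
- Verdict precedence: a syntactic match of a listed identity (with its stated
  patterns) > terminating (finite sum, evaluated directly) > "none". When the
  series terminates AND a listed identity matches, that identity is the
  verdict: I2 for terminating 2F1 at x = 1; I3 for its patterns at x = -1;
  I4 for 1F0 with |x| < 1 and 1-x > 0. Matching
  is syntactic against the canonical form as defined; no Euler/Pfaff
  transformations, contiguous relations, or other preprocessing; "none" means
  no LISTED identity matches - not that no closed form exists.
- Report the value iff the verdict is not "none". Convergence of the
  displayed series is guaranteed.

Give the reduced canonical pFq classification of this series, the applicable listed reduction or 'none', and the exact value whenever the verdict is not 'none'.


Reduced: x = 1, 2F1, upper = {-8, 1}, lower = {1/2}, C = 2/3. Verdict: Chu-Vandermonde (I2) applies (terminating 2F1 at x = 1 with n = 8, b = 1, c = 1/2). Value: -2/45.

First insight: from the first term 2/3: the lower (2k)!/(4^k k!) block (C = 2/3, x = 1) is (1/2)_k.
Consecutive-term ratio: r(k) = 1 * (k-8) (k+1) / [(k+1/2) (k+1)] - poly over poly, x = 1 from leading terms; C = 2/3 at k = 0.


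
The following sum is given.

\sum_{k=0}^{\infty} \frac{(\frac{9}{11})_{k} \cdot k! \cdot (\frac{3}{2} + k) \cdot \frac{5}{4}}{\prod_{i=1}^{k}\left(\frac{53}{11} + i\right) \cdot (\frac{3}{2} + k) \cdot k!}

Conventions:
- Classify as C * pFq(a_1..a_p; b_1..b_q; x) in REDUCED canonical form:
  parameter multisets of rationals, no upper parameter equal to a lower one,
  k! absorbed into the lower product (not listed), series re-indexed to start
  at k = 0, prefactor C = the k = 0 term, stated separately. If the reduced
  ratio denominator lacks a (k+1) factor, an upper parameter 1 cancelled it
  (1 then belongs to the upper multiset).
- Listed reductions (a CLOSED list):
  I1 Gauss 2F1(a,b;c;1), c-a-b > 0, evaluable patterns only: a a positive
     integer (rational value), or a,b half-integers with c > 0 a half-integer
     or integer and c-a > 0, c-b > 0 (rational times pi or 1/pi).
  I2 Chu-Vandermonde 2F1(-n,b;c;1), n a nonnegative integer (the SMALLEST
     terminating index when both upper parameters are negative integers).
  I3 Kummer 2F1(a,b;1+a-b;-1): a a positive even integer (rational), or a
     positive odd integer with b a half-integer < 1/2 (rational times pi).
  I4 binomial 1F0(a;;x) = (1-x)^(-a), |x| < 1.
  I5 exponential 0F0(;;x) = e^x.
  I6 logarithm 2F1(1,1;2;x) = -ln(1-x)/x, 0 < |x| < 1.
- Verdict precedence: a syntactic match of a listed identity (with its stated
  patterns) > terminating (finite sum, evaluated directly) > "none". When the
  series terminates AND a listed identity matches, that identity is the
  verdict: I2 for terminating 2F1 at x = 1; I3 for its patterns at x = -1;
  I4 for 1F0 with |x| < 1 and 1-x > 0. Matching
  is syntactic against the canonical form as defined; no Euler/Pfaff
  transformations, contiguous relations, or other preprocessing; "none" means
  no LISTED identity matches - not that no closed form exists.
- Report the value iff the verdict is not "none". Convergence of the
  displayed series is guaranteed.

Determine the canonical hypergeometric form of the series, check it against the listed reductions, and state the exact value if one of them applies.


Canonical form: C = \frac{5}{4} times 2F1 with upper {\frac{9}{11}, 1}, lower {\frac{64}{11}}, x = 1. Verdict: this is the Gauss summation I1 (x = 1: the Gamma ratio telescopes since c-a-b = 4 > 0 and a = 1 in Z>0). Exact value: \frac{265}{176}.

The tell: with t_0 = \frac{5}{4}, k + 3/2 divides numerator and denominator alike; C = 5/4, x = 1 after cancelling.
Term ratio: r(k) = 1 * (k+\frac{9}{11}) (k+1) / [(k+\frac{64}{11}) (k+1)] - rational in k, leading ratio 1; with t_0 = \frac{5}{4}, classification follows.


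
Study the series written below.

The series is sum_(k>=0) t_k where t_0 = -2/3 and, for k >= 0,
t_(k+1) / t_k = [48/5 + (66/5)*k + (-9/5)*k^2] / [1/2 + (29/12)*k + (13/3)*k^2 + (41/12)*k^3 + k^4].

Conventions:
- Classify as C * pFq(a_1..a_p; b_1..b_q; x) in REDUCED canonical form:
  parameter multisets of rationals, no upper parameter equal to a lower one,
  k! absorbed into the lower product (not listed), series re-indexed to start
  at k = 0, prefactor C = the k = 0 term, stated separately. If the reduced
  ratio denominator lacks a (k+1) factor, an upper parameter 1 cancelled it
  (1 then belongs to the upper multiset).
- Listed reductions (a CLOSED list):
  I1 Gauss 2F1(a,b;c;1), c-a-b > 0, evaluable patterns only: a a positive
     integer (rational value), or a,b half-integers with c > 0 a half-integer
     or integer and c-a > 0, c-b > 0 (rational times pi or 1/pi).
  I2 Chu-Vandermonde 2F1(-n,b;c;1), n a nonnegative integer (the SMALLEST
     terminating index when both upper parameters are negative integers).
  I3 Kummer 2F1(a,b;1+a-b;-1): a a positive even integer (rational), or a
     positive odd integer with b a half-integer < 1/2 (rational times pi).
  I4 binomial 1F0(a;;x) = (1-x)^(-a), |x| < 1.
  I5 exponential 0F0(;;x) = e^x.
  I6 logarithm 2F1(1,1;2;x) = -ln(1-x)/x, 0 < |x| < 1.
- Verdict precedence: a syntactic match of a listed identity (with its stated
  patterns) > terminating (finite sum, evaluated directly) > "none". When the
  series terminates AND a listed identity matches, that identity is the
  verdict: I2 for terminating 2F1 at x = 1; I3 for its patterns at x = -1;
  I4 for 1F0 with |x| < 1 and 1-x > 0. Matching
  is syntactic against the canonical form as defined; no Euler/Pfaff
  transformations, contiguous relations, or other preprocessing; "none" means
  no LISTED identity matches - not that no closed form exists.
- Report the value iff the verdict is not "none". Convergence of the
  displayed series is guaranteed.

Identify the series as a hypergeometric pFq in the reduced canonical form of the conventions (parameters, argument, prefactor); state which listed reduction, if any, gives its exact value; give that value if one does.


This is -2/3 * 1F2(-8; 3/4, 1; -9/5) in reduced canonical form. Verdict: terminating at k = 8: the factor (-8)_k kills every later term; summing the 9 survivors is exact. Hence: -10302944643271682/213920888671875.

Key step: x = (-9/5) and the expanded ratio factors over Q; C = -2/3, x = -9/5, roots give parameters.
Consecutive-term ratio: r(k) = (-9/5) * (k-8) / [(k+3/4) (k+1) (k+1)] - rational in k. x = (-9/5); t_0 = -2/3; negate the roots.


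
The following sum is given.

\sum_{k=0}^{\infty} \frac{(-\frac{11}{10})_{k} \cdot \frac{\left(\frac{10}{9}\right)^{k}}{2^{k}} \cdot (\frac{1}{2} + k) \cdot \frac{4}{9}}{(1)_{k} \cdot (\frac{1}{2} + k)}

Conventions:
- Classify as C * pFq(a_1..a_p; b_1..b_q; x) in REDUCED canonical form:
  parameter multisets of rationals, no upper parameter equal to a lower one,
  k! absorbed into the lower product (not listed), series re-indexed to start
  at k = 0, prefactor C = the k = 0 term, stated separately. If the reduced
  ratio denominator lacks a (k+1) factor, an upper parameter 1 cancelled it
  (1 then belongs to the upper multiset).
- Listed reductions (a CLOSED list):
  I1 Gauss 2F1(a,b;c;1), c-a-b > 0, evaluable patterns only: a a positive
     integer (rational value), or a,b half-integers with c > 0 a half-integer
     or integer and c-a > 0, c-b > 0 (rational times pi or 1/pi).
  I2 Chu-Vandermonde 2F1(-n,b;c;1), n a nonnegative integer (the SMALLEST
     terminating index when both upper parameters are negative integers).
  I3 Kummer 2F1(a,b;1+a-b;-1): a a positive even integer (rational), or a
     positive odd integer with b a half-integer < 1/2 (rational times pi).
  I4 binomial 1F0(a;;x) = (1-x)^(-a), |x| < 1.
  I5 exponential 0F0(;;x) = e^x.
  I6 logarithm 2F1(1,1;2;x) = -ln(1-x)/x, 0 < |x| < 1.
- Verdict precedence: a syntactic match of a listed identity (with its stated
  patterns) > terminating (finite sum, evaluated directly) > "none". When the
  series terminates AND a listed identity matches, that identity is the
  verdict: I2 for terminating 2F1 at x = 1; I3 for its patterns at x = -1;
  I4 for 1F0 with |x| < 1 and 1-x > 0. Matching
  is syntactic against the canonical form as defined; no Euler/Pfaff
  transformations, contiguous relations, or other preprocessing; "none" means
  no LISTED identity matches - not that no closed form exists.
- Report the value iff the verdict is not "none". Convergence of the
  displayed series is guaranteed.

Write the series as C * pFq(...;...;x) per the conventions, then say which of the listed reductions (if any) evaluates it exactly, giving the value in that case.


First insight: t_0 = \frac{4}{9} here, and (1)_k (prefactor 4/9) is k! itself.
Term ratio: r(k) = \frac{5}{9} * (k-\frac{11}{10}) / [(k+1)] - rational in k, leading ratio \frac{5}{9}; with t_0 = \frac{4}{9}, classification follows.

Classification (C = \frac{4}{9}): 1F0 with upper {-\frac{11}{10}}, lower {-}, argument x = \frac{5}{9}. Verdict: the I4 binomial reduction applies (the 1F0 binomial series: exponent 11/10, x = \frac{5}{9}). Hence: \frac{4}{9} \cdot \left(\frac{4}{9}\right)^{\frac{11}{10}}.


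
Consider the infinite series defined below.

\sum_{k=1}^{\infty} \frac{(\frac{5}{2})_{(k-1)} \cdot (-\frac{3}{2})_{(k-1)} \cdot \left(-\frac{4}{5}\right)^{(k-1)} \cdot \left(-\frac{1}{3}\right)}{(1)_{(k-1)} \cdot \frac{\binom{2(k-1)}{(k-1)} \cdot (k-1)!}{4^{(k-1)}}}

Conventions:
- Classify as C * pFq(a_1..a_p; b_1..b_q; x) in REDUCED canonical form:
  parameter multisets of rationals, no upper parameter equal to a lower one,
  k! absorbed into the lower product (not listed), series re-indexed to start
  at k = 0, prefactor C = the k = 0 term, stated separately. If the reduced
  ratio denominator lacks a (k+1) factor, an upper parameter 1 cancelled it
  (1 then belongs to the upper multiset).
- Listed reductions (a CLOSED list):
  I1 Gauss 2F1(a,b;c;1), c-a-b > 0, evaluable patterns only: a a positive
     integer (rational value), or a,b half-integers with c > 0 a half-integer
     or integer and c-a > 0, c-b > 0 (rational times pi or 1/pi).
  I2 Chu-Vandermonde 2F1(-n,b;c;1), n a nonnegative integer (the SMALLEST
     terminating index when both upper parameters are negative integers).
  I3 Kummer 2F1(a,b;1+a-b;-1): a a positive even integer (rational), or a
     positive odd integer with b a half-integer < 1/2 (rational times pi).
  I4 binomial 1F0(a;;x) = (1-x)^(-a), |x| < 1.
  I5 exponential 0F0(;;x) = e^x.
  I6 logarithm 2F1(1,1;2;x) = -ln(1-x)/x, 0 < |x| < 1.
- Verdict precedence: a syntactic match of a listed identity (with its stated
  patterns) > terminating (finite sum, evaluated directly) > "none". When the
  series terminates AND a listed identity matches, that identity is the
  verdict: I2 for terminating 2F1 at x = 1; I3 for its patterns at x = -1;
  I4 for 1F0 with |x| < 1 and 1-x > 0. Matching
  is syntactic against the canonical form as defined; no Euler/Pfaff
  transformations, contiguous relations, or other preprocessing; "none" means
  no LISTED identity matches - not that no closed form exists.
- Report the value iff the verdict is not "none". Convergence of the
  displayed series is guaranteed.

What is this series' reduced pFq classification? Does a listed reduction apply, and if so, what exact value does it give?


The tell: t_0 = -\frac{1}{3} here, and the lower central binomial (C = -1/3, x = -4/5) hides (1/2)_k.
Term ratio: r(k) = -\frac{4}{5} * (k-\frac{3}{2}) (k+\frac{5}{2}) / [(k+\frac{1}{2}) (k+1)] - rational in k. x = -\frac{4}{5}; t_0 = -\frac{1}{3}; negate the roots.

At argument -\frac{4}{5}: a 2F1 with upper {-\frac{3}{2}, \frac{5}{2}}, lower {\frac{1}{2}}, scaled by C = -\frac{1}{3}. Verdict: none here - no I1-I6 shape fits x = -\frac{4}{5} with lower {\frac{1}{2}}.


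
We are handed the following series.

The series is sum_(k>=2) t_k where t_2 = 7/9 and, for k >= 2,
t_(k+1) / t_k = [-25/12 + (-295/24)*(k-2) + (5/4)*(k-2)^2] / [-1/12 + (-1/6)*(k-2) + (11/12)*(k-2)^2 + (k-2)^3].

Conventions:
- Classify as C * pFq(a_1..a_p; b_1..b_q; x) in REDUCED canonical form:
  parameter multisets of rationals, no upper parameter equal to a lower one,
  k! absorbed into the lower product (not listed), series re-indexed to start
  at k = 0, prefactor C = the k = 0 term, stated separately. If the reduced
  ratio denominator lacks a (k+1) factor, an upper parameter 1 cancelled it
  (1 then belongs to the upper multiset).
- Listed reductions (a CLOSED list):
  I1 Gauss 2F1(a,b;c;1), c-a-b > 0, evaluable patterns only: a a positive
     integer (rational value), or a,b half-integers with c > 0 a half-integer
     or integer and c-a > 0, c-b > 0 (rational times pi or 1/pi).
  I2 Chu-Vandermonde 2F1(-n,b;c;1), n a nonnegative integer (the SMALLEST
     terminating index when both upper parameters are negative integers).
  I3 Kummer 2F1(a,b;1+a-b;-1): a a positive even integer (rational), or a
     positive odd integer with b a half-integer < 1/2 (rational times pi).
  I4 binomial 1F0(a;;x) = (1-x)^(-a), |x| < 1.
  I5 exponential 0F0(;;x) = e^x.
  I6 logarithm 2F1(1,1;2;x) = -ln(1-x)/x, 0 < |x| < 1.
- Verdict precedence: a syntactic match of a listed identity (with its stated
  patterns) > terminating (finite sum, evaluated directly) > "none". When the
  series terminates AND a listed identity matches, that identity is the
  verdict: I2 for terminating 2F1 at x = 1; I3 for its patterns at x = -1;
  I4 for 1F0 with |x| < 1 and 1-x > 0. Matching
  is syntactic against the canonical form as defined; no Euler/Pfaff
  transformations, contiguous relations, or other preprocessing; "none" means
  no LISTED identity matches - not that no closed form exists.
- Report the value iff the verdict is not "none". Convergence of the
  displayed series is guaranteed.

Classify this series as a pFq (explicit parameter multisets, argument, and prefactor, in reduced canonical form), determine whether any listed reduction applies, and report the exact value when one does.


Classification (C = 7/9): 2F2 with upper {-10, 1/6}, lower {-1/3, 1/4}, argument x = 5/4. Verdict: terminating - upper parameter -10 makes this a finite sum (last index 10), evaluated exactly. Sum: 143198933625821627/57945518000308224.

First insight: t_0 = 7/9 here, and factor the ratio over Q (prefactor 7/9): negated roots = parameters.
Ratio: r(k) = (5/4) * (k-10) (k+1/6) / [(k-1/3) (k+1/4) (k+1)] ; factor over Q: parameters, x = (5/4), and C = 7/9.


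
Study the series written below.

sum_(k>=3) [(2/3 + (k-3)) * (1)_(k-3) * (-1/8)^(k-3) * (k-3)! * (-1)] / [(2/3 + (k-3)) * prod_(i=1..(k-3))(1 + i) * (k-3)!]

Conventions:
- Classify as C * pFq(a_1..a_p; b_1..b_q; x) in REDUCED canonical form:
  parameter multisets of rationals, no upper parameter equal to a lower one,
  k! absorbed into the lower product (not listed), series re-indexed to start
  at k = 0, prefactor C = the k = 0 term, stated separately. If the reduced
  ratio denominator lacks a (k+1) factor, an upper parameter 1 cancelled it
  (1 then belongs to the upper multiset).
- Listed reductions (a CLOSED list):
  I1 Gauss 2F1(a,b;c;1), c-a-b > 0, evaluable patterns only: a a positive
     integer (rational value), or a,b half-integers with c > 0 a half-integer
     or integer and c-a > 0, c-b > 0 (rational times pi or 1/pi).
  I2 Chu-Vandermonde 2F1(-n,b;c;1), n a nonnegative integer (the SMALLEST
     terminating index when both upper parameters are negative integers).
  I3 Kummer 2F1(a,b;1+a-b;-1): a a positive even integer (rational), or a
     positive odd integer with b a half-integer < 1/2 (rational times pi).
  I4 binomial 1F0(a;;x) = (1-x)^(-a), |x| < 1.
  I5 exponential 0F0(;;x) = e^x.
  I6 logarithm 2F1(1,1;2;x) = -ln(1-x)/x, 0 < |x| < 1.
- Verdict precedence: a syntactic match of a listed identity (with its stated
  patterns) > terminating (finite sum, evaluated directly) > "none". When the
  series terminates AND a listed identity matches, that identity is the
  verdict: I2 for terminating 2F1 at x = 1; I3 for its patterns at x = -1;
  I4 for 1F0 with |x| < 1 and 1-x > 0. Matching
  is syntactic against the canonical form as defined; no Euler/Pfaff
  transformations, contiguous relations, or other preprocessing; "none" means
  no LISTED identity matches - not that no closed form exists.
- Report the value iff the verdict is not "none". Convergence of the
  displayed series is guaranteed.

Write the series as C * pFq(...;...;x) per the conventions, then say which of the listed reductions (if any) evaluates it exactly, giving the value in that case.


Classification (C = -1): 2F1 with upper {1, 1}, lower {2}, argument x = -1/8. Verdict: the logarithmic series (I6) matches (the logarithm: parameters (1,1;2), x = -1/8). Value: (-8) * ln(9/8).

Key step: from the first term -1: the lower running product (prefactor -1) is a rising factorial.
Term ratio: r(k) = (-1/8) * (k+1) (k+1) / [(k+2) (k+1)] - poly over poly, x = (-1/8) from leading terms; C = -1 at k = 0.


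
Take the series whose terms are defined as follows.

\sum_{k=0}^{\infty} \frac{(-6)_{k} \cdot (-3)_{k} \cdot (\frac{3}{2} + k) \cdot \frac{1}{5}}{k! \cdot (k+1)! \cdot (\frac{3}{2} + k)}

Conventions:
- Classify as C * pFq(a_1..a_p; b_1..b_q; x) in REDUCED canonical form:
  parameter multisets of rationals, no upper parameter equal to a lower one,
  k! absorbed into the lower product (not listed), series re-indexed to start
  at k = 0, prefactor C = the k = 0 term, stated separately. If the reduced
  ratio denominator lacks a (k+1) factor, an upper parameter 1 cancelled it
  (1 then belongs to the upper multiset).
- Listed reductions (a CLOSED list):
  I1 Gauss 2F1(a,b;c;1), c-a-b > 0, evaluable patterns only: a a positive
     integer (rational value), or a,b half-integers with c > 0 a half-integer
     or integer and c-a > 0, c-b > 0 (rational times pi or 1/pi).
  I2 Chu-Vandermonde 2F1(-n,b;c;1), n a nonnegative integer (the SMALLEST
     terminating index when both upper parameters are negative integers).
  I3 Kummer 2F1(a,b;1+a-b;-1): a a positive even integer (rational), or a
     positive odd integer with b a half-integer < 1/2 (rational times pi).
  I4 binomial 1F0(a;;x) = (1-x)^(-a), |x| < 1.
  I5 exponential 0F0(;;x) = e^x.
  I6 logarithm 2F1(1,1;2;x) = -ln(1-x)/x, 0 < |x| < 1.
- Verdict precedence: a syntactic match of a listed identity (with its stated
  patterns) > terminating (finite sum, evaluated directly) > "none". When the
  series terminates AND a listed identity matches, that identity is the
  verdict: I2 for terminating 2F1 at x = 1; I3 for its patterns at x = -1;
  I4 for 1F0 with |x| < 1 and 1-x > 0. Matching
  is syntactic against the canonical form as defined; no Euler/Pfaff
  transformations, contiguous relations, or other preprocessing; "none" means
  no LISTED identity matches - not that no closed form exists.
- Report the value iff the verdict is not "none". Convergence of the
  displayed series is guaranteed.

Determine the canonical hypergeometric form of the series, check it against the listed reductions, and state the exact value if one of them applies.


Structural cue: with t_0 = \frac{1}{5}, the denominator's factorial ratio (prefactor 1/5) is a lower Pochhammer.
Step ratio: r(k) = 1 * (k-6) (k-3) / [(k+2) (k+1)] ; factor over Q: parameters, x = 1, and C = \frac{1}{5}.

x = 1 here; the reduced form reads 2F1, upper {-6, -3}, lower {2}, C = \frac{1}{5}. Verdict: the Chu-Vandermonde identity I2 matches (terminating 2F1 at x = 1 with n = 3, b = -6, c = 2). Exact value: 6.


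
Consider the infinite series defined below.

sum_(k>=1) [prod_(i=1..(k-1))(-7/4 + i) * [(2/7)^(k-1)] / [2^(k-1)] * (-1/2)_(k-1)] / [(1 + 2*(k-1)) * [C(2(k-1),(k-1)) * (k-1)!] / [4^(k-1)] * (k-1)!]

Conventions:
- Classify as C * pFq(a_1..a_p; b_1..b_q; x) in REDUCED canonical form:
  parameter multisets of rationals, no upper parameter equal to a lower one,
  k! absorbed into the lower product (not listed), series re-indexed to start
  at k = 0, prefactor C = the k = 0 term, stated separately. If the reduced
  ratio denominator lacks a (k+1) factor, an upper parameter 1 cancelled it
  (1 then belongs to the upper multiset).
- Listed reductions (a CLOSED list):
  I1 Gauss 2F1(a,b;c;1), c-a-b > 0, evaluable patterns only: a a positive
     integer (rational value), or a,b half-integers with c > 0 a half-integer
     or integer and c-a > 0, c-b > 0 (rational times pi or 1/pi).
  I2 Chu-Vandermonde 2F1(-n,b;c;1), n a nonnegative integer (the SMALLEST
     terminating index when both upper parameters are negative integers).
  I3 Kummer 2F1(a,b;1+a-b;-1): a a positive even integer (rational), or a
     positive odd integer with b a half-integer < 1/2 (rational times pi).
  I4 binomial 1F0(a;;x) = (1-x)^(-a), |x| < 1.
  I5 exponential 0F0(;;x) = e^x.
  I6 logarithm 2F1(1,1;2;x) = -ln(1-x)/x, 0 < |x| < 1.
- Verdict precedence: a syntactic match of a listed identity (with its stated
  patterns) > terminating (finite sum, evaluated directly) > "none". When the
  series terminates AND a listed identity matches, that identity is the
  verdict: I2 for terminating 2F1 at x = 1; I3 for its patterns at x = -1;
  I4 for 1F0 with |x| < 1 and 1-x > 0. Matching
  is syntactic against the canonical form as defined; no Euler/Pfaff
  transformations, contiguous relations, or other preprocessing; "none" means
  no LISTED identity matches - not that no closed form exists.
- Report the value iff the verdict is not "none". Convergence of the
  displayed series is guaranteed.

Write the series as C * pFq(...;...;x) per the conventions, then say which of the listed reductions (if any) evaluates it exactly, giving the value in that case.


This is 1 * 2F1(-3/4, -1/2; 3/2; 1/7) in reduced canonical form. Verdict: none. No listed pattern accepts 2F1(-3/4, -1/2; 3/2; 1/7).

Key step: t_0 being 1, the lower (2k+1) factor (C = 1, x = 1/7) shifts a half-integer Pochhammer.
Ratio: r(k) = (1/7) * (k-3/4) (k-1/2) / [(k+3/2) (k+1)] - poly over poly, x = (1/7) from leading terms; C = 1 at k = 0.


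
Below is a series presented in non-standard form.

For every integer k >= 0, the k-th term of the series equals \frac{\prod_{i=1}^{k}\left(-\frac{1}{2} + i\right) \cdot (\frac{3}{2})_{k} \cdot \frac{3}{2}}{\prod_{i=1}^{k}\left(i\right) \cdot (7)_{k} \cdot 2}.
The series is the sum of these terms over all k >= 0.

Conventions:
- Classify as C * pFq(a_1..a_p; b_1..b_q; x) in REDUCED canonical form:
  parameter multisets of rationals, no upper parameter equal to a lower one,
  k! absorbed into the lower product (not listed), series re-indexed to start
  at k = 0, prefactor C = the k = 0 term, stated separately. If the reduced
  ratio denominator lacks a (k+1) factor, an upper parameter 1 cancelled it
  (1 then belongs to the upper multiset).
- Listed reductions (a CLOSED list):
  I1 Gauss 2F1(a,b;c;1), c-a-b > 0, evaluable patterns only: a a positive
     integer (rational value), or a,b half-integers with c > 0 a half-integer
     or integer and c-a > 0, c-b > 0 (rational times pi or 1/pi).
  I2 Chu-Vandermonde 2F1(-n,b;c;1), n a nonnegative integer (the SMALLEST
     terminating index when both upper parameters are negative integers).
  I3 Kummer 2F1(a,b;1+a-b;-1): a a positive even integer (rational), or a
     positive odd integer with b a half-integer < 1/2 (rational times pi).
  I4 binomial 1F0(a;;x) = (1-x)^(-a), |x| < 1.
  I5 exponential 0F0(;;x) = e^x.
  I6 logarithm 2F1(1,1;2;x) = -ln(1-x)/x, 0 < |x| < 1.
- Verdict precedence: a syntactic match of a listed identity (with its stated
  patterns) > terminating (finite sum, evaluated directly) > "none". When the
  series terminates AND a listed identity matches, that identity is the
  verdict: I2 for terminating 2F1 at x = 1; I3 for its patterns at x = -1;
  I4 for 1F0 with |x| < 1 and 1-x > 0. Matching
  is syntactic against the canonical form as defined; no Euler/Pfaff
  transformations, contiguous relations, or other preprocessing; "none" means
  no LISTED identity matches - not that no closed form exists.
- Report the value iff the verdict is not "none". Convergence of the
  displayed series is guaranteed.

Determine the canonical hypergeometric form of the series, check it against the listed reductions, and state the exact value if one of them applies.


Classification (C = \frac{3}{4}): 2F1 with upper {\frac{1}{2}, \frac{3}{2}}, lower {7}, argument x = 1. Verdict at x = 1: Gauss's theorem I1 (half-integer case) matches (x = 1; upper {\frac{1}{2}, \frac{3}{2}} half-integers, c = 7 in the evaluable pattern). Value: \frac{65536}{24255} / \pi.

The tell: t_0 being \frac{3}{4}, the running product (C = 3/4) telescopes to a rising factorial.
Step ratio: r(k) = 1 * (k+\frac{1}{2}) (k+\frac{3}{2}) / [(k+7) (k+1)] ; factor over Q: parameters, x = 1, and C = \frac{3}{4}.


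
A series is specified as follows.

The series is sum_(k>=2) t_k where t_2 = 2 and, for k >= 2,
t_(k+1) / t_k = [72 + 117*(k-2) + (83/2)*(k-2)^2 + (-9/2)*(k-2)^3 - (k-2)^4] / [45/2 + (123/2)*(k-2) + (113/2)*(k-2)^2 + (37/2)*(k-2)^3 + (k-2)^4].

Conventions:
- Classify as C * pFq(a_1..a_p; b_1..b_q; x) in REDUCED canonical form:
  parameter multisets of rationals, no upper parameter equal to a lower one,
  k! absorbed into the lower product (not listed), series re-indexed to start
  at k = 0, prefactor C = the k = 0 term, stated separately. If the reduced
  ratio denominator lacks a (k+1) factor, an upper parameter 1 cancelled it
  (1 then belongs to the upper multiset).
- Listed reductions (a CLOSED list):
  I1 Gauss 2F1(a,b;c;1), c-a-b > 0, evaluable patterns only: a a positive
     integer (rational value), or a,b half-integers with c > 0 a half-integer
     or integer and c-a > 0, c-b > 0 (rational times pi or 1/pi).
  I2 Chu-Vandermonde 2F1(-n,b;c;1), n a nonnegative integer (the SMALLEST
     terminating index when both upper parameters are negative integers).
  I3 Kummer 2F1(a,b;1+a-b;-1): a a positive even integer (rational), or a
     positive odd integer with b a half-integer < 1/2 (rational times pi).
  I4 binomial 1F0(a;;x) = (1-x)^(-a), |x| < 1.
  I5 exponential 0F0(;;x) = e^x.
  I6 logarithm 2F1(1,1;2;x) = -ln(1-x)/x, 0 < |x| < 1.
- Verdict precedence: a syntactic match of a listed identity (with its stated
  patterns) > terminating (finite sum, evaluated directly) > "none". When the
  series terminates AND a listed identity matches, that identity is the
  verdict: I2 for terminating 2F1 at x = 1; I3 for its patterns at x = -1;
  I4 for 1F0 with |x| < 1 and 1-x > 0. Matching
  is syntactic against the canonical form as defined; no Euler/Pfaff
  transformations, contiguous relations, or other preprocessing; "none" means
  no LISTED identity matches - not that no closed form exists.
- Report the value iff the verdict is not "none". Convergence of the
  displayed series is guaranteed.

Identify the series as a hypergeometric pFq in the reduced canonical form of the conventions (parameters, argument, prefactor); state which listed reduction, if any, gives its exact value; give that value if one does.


First insight: from the first term 2: the ratio is unreduced: k + 3/2 divides both sides (prefactor 2).
Term ratio: r(k) = (-1) * (k-6) (k+8) / [(k+15) (k+1)] - rational in k. x = (-1); t_0 = 2; negate the roots.

x = -1 here; the reduced form reads 2F1, upper {-6, 8}, lower {15}, C = 2. Verdict: Kummer's theorem (I3) applies (x = -1; c = 15 equals 1+a-b for upper {-6, 8}: listed pattern). Exact value: 143/5.


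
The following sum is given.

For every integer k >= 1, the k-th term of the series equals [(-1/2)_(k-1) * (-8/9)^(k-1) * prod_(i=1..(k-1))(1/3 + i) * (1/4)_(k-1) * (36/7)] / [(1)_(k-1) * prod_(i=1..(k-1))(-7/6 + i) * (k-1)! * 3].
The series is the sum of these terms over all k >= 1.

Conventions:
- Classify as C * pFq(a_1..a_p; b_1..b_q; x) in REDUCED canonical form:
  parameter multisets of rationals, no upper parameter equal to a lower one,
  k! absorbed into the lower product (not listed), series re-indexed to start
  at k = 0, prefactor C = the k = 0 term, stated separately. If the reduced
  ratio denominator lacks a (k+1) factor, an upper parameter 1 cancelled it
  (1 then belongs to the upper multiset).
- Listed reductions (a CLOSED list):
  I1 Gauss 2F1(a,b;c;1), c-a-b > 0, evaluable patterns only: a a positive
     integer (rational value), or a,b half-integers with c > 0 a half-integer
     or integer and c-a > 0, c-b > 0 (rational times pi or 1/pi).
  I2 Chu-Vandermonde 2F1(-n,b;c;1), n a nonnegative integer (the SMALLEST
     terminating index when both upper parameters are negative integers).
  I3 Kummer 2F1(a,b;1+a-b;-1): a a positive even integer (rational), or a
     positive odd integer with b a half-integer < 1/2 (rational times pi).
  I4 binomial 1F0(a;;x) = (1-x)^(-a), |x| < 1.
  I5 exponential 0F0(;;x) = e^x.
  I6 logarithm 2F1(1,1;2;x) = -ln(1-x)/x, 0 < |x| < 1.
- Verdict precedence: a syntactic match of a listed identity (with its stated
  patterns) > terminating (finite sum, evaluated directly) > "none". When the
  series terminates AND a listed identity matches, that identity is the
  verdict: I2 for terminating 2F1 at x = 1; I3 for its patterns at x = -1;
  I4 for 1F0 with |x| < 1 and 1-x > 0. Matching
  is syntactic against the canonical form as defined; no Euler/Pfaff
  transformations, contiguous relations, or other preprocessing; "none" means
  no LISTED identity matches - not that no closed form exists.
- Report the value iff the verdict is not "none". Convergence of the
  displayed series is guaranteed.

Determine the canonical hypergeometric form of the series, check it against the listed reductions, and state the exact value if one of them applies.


With C = 12/7: the canonical form is 3F2(-1/2, 1/4, 4/3; -1/6, 1; -8/9). Verdict: none - this 3F2 at x = -8/9 matches no listed pattern, and upper {-1/2, 1/4, 4/3} holds no stopper.

Key step: t_0 = 12/7 here, and the running product (C = 12/7) telescopes to a rising factorial.
Step ratio: r(k) = (-8/9) * (k-1/2) (k+1/4) (k+4/3) / [(k-1/6) (k+1) (k+1)] - rational in k. x = (-8/9); t_0 = 12/7; negate the roots.


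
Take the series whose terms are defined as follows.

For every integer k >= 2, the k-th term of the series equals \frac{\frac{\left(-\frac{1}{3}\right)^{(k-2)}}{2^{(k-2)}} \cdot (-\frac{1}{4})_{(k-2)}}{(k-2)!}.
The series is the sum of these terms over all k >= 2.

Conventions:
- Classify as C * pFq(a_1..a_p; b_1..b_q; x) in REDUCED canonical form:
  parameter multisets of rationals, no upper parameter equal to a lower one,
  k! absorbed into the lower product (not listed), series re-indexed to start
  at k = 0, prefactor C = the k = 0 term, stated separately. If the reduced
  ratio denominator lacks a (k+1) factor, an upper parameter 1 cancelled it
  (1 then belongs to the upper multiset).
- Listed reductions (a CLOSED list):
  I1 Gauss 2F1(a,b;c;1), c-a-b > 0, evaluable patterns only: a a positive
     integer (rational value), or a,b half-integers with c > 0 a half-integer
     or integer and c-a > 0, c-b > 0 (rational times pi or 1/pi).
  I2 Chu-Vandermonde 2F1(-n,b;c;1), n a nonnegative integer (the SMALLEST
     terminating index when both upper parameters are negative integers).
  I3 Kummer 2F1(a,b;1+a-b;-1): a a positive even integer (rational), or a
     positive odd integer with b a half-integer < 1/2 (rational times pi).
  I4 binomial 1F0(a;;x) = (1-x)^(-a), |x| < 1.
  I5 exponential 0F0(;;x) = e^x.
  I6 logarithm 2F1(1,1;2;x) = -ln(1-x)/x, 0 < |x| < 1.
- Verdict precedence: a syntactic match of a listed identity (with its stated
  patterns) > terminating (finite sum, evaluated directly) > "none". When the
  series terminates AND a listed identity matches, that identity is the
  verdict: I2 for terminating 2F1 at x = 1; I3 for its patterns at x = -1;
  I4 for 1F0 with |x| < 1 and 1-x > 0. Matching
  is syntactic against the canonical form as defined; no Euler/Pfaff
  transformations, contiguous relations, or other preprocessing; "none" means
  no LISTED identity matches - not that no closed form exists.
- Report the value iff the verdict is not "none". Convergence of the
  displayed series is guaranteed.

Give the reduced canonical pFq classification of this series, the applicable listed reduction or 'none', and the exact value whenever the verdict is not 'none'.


Classification (C = 1): 1F0 with upper {-\frac{1}{4}}, lower {-}, argument x = -\frac{1}{6}. Verdict (x = -\frac{1}{6}): the I4 binomial reduction applies (the 1F0 binomial series: exponent 1/4, x = -\frac{1}{6}). Hence: \left(\frac{7}{6}\right)^{\frac{1}{4}}.

The tell: with t_0 = 1, the two k-th powers (prefactor 1) combine into one argument.
Term ratio: r(k) = -\frac{1}{6} * (k-\frac{1}{4}) / [(k+1)] ; factor over Q: parameters, x = -\frac{1}{6}, and C = 1.
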